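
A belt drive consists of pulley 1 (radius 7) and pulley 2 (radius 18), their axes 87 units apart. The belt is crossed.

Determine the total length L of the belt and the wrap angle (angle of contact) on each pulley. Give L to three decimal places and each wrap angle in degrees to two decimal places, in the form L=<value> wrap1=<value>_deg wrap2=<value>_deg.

crossed belt: β = asin((r1+r2)/C) = asin(25/87) = 16.6997°
wrap1 = wrap2 = π + 2β = 213.3995°
tangent length = C·cosβ = 83.3307
L = (r1+r2)·wrap + 2·C·cosβ = 25·3.7245 + 2·83.3307 = 259.7744

L=259.774 wrap1=213.40_deg wrap2=213.40_deg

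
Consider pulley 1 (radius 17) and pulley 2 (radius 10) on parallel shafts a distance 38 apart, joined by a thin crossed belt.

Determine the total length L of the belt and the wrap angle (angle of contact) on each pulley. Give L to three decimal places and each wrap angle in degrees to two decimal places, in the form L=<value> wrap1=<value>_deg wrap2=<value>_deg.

L=180.975 wrap1=270.56_deg wrap2=270.56_deg

crossed belt: β = asin((r1+r2)/C) = asin(27/38) = 45.2778°
wrap1 = wrap2 = π + 2β = 270.5555°
tangent length = C·cosβ = 26.7395
L = (r1+r2)·wrap + 2·C·cosβ = 27·4.7221 + 2·26.7395 = 180.9752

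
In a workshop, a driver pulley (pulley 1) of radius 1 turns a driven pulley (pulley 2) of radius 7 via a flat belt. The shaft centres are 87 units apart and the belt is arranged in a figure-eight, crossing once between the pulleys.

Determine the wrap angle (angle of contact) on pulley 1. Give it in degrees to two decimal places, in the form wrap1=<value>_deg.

crossed belt: β = asin((r1+r2)/C) = asin(8/87) = 5.2760°
wrap1 = wrap2 = π + 2β = 190.5521°

wrap1=190.55_deg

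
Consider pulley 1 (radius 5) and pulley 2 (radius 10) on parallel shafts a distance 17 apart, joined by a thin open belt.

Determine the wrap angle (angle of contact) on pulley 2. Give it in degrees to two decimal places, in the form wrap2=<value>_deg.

wrap2=214.21_deg

open belt: β = asin((r2−r1)/C) = asin(5/17) = 17.1046°
wrap1 = π − 2β = 145.7907°
wrap2 = π + 2β = 214.2093°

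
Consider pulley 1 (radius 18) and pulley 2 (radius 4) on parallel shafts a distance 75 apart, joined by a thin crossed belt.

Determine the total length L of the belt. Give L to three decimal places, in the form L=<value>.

crossed belt: β = asin((r1+r2)/C) = asin(22/75) = 17.0576°
wrap1 = wrap2 = π + 2β = 214.1152°
tangent length = C·cosβ = 71.7008
L = (r1+r2)·wrap + 2·C·cosβ = 22·3.7370 + 2·71.7008 = 225.6159

L=225.616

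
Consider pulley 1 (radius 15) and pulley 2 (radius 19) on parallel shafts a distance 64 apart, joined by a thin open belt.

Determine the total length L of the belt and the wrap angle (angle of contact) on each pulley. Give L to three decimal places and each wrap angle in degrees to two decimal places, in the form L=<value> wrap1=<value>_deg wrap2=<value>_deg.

L=235.064 wrap1=172.83_deg wrap2=187.17_deg

open belt: β = asin((r2−r1)/C) = asin(4/64) = 3.5833°
wrap1 = π − 2β = 172.8334°
wrap2 = π + 2β = 187.1666°
tangent length = C·cosβ = 63.8749
L = r1·wrap1 + r2·wrap2 + 2·C·cosβ = 15·3.0165 + 19·3.2667 + 2·63.8749 = 235.0642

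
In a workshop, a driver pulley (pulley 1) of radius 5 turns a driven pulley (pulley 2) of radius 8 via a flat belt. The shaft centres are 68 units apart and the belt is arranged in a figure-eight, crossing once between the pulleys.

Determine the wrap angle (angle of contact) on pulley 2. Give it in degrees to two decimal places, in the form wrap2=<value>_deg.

wrap2=202.04_deg

crossed belt: β = asin((r1+r2)/C) = asin(13/68) = 11.0214°
wrap1 = wrap2 = π + 2β = 202.0429°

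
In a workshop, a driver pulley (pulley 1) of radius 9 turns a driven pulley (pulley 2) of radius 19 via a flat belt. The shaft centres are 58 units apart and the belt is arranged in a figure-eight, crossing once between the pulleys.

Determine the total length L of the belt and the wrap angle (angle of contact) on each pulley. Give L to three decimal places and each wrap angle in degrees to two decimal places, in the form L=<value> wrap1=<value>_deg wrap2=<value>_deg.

crossed belt: β = asin((r1+r2)/C) = asin(28/58) = 28.8657°
wrap1 = wrap2 = π + 2β = 237.7315°
tangent length = C·cosβ = 50.7937
L = (r1+r2)·wrap + 2·C·cosβ = 28·4.1492 + 2·50.7937 = 217.7649

L=217.765 wrap1=237.73_deg wrap2=237.73_deg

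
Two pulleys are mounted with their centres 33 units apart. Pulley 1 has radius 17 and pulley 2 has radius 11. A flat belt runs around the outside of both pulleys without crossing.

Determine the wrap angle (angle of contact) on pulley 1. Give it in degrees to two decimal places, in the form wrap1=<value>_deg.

wrap1=200.95_deg

open belt: β = asin((r2−r1)/C) = asin(-6/33) = -10.4757°
wrap1 = π − 2β = 200.9514°
wrap2 = π + 2β = 159.0486°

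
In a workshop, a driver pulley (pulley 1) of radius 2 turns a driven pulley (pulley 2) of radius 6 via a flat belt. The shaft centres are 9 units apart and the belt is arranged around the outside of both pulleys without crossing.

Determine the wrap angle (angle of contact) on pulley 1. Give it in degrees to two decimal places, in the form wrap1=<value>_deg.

wrap1=127.22_deg

open belt: β = asin((r2−r1)/C) = asin(4/9) = 26.3878°
wrap1 = π − 2β = 127.2244°
wrap2 = π + 2β = 232.7756°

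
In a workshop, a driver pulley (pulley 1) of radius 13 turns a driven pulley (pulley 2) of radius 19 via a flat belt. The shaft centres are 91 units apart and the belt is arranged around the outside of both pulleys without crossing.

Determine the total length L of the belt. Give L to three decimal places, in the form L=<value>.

open belt: β = asin((r2−r1)/C) = asin(6/91) = 3.7805°
wrap1 = π − 2β = 172.4390°
wrap2 = π + 2β = 187.5610°
tangent length = C·cosβ = 90.8020
L = r1·wrap1 + r2·wrap2 + 2·C·cosβ = 13·3.0096 + 19·3.2736 + 2·90.8020 = 282.9267

L=282.927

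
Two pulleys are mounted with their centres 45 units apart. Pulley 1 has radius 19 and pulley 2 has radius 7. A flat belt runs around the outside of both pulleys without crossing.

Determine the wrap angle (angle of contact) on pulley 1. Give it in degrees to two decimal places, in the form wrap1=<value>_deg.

open belt: β = asin((r2−r1)/C) = asin(-12/45) = -15.4660°
wrap1 = π − 2β = 210.9320°
wrap2 = π + 2β = 149.0680°

wrap1=210.93_deg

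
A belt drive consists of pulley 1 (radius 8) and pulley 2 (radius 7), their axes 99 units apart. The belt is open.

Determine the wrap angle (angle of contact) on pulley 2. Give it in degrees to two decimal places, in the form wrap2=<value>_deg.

open belt: β = asin((r2−r1)/C) = asin(-1/99) = -0.5788°
wrap1 = π − 2β = 181.1575°
wrap2 = π + 2β = 178.8425°

wrap2=178.84_deg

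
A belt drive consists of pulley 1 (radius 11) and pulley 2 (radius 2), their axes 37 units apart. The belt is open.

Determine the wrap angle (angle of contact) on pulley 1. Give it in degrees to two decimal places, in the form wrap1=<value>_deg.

wrap1=208.16_deg

open belt: β = asin((r2−r1)/C) = asin(-9/37) = -14.0780°
wrap1 = π − 2β = 208.1561°
wrap2 = π + 2β = 151.8439°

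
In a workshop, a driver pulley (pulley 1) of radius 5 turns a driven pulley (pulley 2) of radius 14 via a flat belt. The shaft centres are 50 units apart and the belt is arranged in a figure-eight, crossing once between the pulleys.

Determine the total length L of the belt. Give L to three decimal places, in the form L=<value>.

L=167.001

crossed belt: β = asin((r1+r2)/C) = asin(19/50) = 22.3337°
wrap1 = wrap2 = π + 2β = 224.6674°
tangent length = C·cosβ = 46.2493
L = (r1+r2)·wrap + 2·C·cosβ = 19·3.9212 + 2·46.2493 = 167.0012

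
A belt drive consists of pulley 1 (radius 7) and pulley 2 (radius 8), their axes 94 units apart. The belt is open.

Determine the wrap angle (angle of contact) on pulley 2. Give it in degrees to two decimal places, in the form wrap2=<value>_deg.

open belt: β = asin((r2−r1)/C) = asin(1/94) = 0.6095°
wrap1 = π − 2β = 178.7809°
wrap2 = π + 2β = 181.2191°

wrap2=181.22_deg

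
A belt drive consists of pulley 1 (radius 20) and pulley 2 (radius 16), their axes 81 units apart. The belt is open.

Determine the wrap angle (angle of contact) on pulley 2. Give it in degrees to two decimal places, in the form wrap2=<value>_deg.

wrap2=174.34_deg

open belt: β = asin((r2−r1)/C) = asin(-4/81) = -2.8306°
wrap1 = π − 2β = 185.6611°
wrap2 = π + 2β = 174.3389°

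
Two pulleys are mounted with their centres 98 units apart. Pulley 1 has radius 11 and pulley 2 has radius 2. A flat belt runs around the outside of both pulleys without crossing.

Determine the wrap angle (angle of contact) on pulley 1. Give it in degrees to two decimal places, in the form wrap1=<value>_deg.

open belt: β = asin((r2−r1)/C) = asin(-9/98) = -5.2693°
wrap1 = π − 2β = 190.5386°
wrap2 = π + 2β = 169.4614°

wrap1=190.54_deg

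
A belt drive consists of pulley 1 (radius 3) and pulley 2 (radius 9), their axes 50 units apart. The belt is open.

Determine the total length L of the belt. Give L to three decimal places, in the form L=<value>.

L=138.420

open belt: β = asin((r2−r1)/C) = asin(6/50) = 6.8921°
wrap1 = π − 2β = 166.2158°
wrap2 = π + 2β = 193.7842°
tangent length = C·cosβ = 49.6387
L = r1·wrap1 + r2·wrap2 + 2·C·cosβ = 3·2.9010 + 9·3.3822 + 2·49.6387 = 138.4200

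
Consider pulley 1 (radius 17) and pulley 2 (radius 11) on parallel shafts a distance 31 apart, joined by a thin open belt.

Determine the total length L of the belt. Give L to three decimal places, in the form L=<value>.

open belt: β = asin((r2−r1)/C) = asin(-6/31) = -11.1599°
wrap1 = π − 2β = 202.3199°
wrap2 = π + 2β = 157.6801°
tangent length = C·cosβ = 30.4138
L = r1·wrap1 + r2·wrap2 + 2·C·cosβ = 17·3.5311 + 11·2.7520 + 2·30.4138 = 151.1296

L=151.130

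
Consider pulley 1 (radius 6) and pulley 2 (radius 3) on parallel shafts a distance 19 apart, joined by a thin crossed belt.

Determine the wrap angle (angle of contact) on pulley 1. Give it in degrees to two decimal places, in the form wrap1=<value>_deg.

wrap1=236.55_deg

crossed belt: β = asin((r1+r2)/C) = asin(9/19) = 28.2737°
wrap1 = wrap2 = π + 2β = 236.5474°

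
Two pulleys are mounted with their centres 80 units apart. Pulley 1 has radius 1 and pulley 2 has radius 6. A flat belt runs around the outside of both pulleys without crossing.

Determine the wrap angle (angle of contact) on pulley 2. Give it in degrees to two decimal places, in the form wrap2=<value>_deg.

wrap2=187.17_deg

open belt: β = asin((r2−r1)/C) = asin(5/80) = 3.5833°
wrap1 = π − 2β = 172.8334°
wrap2 = π + 2β = 187.1666°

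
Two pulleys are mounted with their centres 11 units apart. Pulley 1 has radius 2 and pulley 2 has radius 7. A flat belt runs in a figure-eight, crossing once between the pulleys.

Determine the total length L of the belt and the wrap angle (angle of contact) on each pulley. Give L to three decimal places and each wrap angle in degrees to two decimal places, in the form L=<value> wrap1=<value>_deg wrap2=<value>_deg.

L=58.172 wrap1=289.81_deg wrap2=289.81_deg

crossed belt: β = asin((r1+r2)/C) = asin(9/11) = 54.9032°
wrap1 = wrap2 = π + 2β = 289.8064°
tangent length = C·cosβ = 6.3246
L = (r1+r2)·wrap + 2·C·cosβ = 9·5.0581 + 2·6.3246 = 58.1718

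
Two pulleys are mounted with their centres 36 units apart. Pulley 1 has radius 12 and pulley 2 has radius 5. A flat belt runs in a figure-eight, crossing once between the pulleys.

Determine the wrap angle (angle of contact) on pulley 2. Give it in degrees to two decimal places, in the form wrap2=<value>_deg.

wrap2=236.36_deg

crossed belt: β = asin((r1+r2)/C) = asin(17/36) = 28.1786°
wrap1 = wrap2 = π + 2β = 236.3573°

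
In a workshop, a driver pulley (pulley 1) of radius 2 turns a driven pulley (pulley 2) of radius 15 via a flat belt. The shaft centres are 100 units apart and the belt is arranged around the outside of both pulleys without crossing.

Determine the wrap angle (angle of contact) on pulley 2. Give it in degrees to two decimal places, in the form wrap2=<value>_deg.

open belt: β = asin((r2−r1)/C) = asin(13/100) = 7.4696°
wrap1 = π − 2β = 165.0608°
wrap2 = π + 2β = 194.9392°

wrap2=194.94_deg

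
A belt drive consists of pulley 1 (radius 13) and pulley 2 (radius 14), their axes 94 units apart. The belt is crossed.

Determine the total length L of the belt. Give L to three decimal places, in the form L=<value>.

crossed belt: β = asin((r1+r2)/C) = asin(27/94) = 16.6924°
wrap1 = wrap2 = π + 2β = 213.3849°
tangent length = C·cosβ = 90.0389
L = (r1+r2)·wrap + 2·C·cosβ = 27·3.7243 + 2·90.0389 = 280.6330

L=280.633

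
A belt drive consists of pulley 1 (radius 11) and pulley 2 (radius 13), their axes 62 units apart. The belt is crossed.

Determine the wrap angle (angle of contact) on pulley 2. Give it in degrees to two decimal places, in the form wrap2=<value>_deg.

crossed belt: β = asin((r1+r2)/C) = asin(24/62) = 22.7740°
wrap1 = wrap2 = π + 2β = 225.5479°

wrap2=225.55_deg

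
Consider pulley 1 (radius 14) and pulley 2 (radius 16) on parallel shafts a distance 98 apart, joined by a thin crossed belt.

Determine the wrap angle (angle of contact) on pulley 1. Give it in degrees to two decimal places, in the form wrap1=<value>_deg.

wrap1=215.65_deg

crossed belt: β = asin((r1+r2)/C) = asin(30/98) = 17.8257°
wrap1 = wrap2 = π + 2β = 215.6514°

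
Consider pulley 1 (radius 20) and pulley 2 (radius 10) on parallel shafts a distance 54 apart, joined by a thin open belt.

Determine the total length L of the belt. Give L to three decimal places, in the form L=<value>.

L=204.105

open belt: β = asin((r2−r1)/C) = asin(-10/54) = -10.6719°
wrap1 = π − 2β = 201.3439°
wrap2 = π + 2β = 158.6561°
tangent length = C·cosβ = 53.0660
L = r1·wrap1 + r2·wrap2 + 2·C·cosβ = 20·3.5141 + 10·2.7691 + 2·53.0660 = 204.1050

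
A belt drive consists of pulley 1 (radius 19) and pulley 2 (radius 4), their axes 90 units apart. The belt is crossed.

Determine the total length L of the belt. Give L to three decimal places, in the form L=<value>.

L=258.167

crossed belt: β = asin((r1+r2)/C) = asin(23/90) = 14.8065°
wrap1 = wrap2 = π + 2β = 209.6130°
tangent length = C·cosβ = 87.0115
L = (r1+r2)·wrap + 2·C·cosβ = 23·3.6584 + 2·87.0115 = 258.1670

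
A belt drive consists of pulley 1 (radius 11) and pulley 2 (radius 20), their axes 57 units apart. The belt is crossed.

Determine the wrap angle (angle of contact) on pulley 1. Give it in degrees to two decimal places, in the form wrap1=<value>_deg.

wrap1=245.89_deg

crossed belt: β = asin((r1+r2)/C) = asin(31/57) = 32.9468°
wrap1 = wrap2 = π + 2β = 245.8935°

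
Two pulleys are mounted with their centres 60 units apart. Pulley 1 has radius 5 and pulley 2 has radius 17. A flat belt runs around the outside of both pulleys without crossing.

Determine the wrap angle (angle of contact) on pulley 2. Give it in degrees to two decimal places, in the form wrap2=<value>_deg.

open belt: β = asin((r2−r1)/C) = asin(12/60) = 11.5370°
wrap1 = π − 2β = 156.9261°
wrap2 = π + 2β = 203.0739°

wrap2=203.07_deg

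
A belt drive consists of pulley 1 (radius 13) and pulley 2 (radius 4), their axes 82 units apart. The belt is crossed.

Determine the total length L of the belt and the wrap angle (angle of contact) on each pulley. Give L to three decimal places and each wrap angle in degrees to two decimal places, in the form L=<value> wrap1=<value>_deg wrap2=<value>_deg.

L=220.944 wrap1=203.93_deg wrap2=203.93_deg

crossed belt: β = asin((r1+r2)/C) = asin(17/82) = 11.9652°
wrap1 = wrap2 = π + 2β = 203.9303°
tangent length = C·cosβ = 80.2185
L = (r1+r2)·wrap + 2·C·cosβ = 17·3.5593 + 2·80.2185 = 220.9443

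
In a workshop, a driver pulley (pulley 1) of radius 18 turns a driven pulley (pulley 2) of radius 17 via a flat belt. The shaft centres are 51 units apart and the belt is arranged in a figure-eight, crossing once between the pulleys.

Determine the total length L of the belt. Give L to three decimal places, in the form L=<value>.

L=237.090

crossed belt: β = asin((r1+r2)/C) = asin(35/51) = 43.3359°
wrap1 = wrap2 = π + 2β = 266.6718°
tangent length = C·cosβ = 37.0945
L = (r1+r2)·wrap + 2·C·cosβ = 35·4.6543 + 2·37.0945 = 237.0895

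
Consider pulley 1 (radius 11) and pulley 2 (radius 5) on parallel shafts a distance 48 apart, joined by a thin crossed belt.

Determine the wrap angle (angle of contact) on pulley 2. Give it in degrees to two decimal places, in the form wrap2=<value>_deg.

crossed belt: β = asin((r1+r2)/C) = asin(16/48) = 19.4712°
wrap1 = wrap2 = π + 2β = 218.9424°

wrap2=218.94_deg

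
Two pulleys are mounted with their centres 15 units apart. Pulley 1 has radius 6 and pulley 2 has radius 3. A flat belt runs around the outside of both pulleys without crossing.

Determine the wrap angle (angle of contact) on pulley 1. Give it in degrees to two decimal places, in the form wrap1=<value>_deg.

wrap1=203.07_deg

open belt: β = asin((r2−r1)/C) = asin(-3/15) = -11.5370°
wrap1 = π − 2β = 203.0739°
wrap2 = π + 2β = 156.9261°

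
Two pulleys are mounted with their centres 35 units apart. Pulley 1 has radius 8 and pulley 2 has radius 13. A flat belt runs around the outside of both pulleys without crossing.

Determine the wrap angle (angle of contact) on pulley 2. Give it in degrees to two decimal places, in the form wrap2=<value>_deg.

wrap2=196.43_deg

open belt: β = asin((r2−r1)/C) = asin(5/35) = 8.2132°
wrap1 = π − 2β = 163.5736°
wrap2 = π + 2β = 196.4264°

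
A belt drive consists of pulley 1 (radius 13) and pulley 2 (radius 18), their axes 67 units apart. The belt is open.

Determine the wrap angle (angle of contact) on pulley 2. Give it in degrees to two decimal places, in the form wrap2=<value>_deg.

wrap2=188.56_deg

open belt: β = asin((r2−r1)/C) = asin(5/67) = 4.2798°
wrap1 = π − 2β = 171.4404°
wrap2 = π + 2β = 188.5596°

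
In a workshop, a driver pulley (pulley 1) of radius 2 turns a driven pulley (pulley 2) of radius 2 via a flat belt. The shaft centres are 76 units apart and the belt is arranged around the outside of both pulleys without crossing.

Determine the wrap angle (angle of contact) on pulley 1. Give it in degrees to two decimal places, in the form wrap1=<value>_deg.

wrap1=180.00_deg

open belt: β = asin((r2−r1)/C) = asin(0/76) = 0.0000°
wrap1 = π − 2β = 180.0000°
wrap2 = π + 2β = 180.0000°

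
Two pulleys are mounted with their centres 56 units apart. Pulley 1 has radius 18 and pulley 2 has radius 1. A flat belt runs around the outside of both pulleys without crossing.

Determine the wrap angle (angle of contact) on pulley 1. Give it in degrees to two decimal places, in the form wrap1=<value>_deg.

open belt: β = asin((r2−r1)/C) = asin(-17/56) = -17.6722°
wrap1 = π − 2β = 215.3445°
wrap2 = π + 2β = 144.6555°

wrap1=215.34_deg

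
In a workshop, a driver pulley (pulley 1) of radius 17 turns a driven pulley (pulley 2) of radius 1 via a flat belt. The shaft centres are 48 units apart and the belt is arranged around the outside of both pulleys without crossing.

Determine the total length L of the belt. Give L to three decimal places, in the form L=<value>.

L=157.933

open belt: β = asin((r2−r1)/C) = asin(-16/48) = -19.4712°
wrap1 = π − 2β = 218.9424°
wrap2 = π + 2β = 141.0576°
tangent length = C·cosβ = 45.2548
L = r1·wrap1 + r2·wrap2 + 2·C·cosβ = 17·3.8213 + 1·2.4619 + 2·45.2548 = 157.9331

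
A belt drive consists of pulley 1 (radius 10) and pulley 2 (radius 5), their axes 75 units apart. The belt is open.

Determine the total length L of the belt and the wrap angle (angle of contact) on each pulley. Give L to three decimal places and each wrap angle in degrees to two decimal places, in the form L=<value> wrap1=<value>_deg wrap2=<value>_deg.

L=197.457 wrap1=187.65_deg wrap2=172.35_deg

open belt: β = asin((r2−r1)/C) = asin(-5/75) = -3.8226°
wrap1 = π − 2β = 187.6451°
wrap2 = π + 2β = 172.3549°
tangent length = C·cosβ = 74.8331
L = r1·wrap1 + r2·wrap2 + 2·C·cosβ = 10·3.2750 + 5·3.0082 + 2·74.8331 = 197.4573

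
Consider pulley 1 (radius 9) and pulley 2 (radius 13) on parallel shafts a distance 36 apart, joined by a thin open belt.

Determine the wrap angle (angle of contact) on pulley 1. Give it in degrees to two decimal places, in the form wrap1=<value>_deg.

open belt: β = asin((r2−r1)/C) = asin(4/36) = 6.3794°
wrap1 = π − 2β = 167.2413°
wrap2 = π + 2β = 192.7587°

wrap1=167.24_deg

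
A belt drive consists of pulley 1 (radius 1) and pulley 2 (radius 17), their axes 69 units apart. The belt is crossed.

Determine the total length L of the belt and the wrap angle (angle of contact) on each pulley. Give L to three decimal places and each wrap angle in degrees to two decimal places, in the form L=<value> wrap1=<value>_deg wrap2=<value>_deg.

L=199.272 wrap1=210.24_deg wrap2=210.24_deg

crossed belt: β = asin((r1+r2)/C) = asin(18/69) = 15.1217°
wrap1 = wrap2 = π + 2β = 210.2433°
tangent length = C·cosβ = 66.6108
L = (r1+r2)·wrap + 2·C·cosβ = 18·3.6694 + 2·66.6108 = 199.2715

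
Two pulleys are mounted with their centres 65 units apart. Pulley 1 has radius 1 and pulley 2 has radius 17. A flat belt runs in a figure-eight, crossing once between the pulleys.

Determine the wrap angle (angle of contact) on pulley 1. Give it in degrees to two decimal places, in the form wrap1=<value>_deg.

crossed belt: β = asin((r1+r2)/C) = asin(18/65) = 16.0766°
wrap1 = wrap2 = π + 2β = 212.1533°

wrap1=212.15_deg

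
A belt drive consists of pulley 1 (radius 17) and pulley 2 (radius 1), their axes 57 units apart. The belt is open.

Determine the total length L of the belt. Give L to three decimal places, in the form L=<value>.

L=175.070

open belt: β = asin((r2−r1)/C) = asin(-16/57) = -16.3021°
wrap1 = π − 2β = 212.6042°
wrap2 = π + 2β = 147.3958°
tangent length = C·cosβ = 54.7083
L = r1·wrap1 + r2·wrap2 + 2·C·cosβ = 17·3.7106 + 1·2.5725 + 2·54.7083 = 175.0701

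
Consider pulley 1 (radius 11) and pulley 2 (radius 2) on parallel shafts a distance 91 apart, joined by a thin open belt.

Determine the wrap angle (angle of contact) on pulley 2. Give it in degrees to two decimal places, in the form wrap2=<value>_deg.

wrap2=168.65_deg

open belt: β = asin((r2−r1)/C) = asin(-9/91) = -5.6759°
wrap1 = π − 2β = 191.3518°
wrap2 = π + 2β = 168.6482°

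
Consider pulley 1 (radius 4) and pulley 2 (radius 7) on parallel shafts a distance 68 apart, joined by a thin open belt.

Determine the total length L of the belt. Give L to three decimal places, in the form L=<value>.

open belt: β = asin((r2−r1)/C) = asin(3/68) = 2.5286°
wrap1 = π − 2β = 174.9428°
wrap2 = π + 2β = 185.0572°
tangent length = C·cosβ = 67.9338
L = r1·wrap1 + r2·wrap2 + 2·C·cosβ = 4·3.0533 + 7·3.2299 + 2·67.9338 = 170.6899

L=170.690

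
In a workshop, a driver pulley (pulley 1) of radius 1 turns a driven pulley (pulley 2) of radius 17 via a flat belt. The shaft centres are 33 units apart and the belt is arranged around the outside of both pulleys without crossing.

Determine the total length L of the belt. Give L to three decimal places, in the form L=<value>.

open belt: β = asin((r2−r1)/C) = asin(16/33) = 29.0025°
wrap1 = π − 2β = 121.9949°
wrap2 = π + 2β = 238.0051°
tangent length = C·cosβ = 28.8617
L = r1·wrap1 + r2·wrap2 + 2·C·cosβ = 1·2.1292 + 17·4.1540 + 2·28.8617 = 130.4702

L=130.470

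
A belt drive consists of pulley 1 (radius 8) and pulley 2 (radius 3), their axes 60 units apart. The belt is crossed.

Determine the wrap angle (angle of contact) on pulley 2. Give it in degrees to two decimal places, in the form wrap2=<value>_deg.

crossed belt: β = asin((r1+r2)/C) = asin(11/60) = 10.5640°
wrap1 = wrap2 = π + 2β = 201.1280°

wrap2=201.13_deg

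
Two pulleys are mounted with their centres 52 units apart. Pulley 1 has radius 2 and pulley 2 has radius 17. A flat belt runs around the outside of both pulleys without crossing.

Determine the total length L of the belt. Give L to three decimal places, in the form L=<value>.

open belt: β = asin((r2−r1)/C) = asin(15/52) = 16.7659°
wrap1 = π − 2β = 146.4683°
wrap2 = π + 2β = 213.5317°
tangent length = C·cosβ = 49.7896
L = r1·wrap1 + r2·wrap2 + 2·C·cosβ = 2·2.5564 + 17·3.7268 + 2·49.7896 = 168.0480

L=168.048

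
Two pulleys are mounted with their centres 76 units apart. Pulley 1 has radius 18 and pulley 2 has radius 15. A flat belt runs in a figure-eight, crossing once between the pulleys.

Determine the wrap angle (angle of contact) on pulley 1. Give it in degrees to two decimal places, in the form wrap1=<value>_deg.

wrap1=231.47_deg

crossed belt: β = asin((r1+r2)/C) = asin(33/76) = 25.7351°
wrap1 = wrap2 = π + 2β = 231.4701°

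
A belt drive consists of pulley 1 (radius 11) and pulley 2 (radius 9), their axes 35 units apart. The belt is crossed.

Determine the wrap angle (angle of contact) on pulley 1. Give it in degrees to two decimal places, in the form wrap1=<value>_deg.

crossed belt: β = asin((r1+r2)/C) = asin(20/35) = 34.8499°
wrap1 = wrap2 = π + 2β = 249.6998°

wrap1=249.70_deg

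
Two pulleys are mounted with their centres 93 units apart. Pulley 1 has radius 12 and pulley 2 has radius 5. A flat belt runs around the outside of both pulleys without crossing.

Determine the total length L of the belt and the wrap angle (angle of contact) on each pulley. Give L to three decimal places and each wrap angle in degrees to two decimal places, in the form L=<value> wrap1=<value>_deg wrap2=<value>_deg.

L=239.934 wrap1=188.63_deg wrap2=171.37_deg

open belt: β = asin((r2−r1)/C) = asin(-7/93) = -4.3167°
wrap1 = π − 2β = 188.6333°
wrap2 = π + 2β = 171.3667°
tangent length = C·cosβ = 92.7362
L = r1·wrap1 + r2·wrap2 + 2·C·cosβ = 12·3.2923 + 5·2.9909 + 2·92.7362 = 239.9342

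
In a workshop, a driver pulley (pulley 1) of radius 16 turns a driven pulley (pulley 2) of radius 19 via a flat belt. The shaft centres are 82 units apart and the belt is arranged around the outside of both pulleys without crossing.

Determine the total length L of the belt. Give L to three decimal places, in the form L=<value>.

open belt: β = asin((r2−r1)/C) = asin(3/82) = 2.0967°
wrap1 = π − 2β = 175.8067°
wrap2 = π + 2β = 184.1933°
tangent length = C·cosβ = 81.9451
L = r1·wrap1 + r2·wrap2 + 2·C·cosβ = 16·3.0684 + 19·3.2148 + 2·81.9451 = 274.0655

L=274.066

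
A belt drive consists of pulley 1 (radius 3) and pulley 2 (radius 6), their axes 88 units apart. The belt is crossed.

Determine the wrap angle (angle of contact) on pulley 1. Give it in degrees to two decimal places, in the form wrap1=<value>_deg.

wrap1=191.74_deg

crossed belt: β = asin((r1+r2)/C) = asin(9/88) = 5.8701°
wrap1 = wrap2 = π + 2β = 191.7401°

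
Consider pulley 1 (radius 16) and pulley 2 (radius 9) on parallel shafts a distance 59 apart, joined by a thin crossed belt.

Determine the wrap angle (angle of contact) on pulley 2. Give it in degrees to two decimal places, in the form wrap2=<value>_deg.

wrap2=230.14_deg

crossed belt: β = asin((r1+r2)/C) = asin(25/59) = 25.0702°
wrap1 = wrap2 = π + 2β = 230.1405°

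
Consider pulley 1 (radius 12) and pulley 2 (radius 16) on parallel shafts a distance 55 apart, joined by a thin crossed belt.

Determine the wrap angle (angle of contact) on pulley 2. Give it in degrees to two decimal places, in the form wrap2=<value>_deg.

wrap2=241.21_deg

crossed belt: β = asin((r1+r2)/C) = asin(28/55) = 30.6033°
wrap1 = wrap2 = π + 2β = 241.2066°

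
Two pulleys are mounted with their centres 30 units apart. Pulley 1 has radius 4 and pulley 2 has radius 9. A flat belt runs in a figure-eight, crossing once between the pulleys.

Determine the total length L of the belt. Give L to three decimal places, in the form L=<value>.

crossed belt: β = asin((r1+r2)/C) = asin(13/30) = 25.6793°
wrap1 = wrap2 = π + 2β = 231.3586°
tangent length = C·cosβ = 27.0370
L = (r1+r2)·wrap + 2·C·cosβ = 13·4.0380 + 2·27.0370 = 106.5676

L=106.568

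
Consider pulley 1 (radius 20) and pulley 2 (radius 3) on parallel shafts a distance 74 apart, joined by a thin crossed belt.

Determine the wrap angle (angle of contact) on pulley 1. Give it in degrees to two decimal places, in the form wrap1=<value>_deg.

wrap1=216.22_deg

crossed belt: β = asin((r1+r2)/C) = asin(23/74) = 18.1081°
wrap1 = wrap2 = π + 2β = 216.2162°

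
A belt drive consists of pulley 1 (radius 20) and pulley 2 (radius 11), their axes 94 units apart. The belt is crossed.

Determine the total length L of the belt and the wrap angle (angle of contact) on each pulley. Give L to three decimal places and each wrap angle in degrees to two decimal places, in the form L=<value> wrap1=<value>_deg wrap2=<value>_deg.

crossed belt: β = asin((r1+r2)/C) = asin(31/94) = 19.2559°
wrap1 = wrap2 = π + 2β = 218.5117°
tangent length = C·cosβ = 88.7412
L = (r1+r2)·wrap + 2·C·cosβ = 31·3.8137 + 2·88.7412 = 295.7086

L=295.709 wrap1=218.51_deg wrap2=218.51_deg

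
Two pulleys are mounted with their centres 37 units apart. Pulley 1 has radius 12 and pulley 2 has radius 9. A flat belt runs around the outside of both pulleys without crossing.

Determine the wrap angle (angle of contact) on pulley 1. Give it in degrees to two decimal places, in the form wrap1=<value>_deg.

wrap1=189.30_deg

open belt: β = asin((r2−r1)/C) = asin(-3/37) = -4.6507°
wrap1 = π − 2β = 189.3014°
wrap2 = π + 2β = 170.6986°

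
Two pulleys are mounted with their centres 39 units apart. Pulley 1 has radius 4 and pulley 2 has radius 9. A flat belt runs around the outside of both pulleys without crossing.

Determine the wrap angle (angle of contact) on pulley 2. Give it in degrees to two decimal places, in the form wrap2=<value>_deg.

open belt: β = asin((r2−r1)/C) = asin(5/39) = 7.3659°
wrap1 = π − 2β = 165.2682°
wrap2 = π + 2β = 194.7318°

wrap2=194.73_deg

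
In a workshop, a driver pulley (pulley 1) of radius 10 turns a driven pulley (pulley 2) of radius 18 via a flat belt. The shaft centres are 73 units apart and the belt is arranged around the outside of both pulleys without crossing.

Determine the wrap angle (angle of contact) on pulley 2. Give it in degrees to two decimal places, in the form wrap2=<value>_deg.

open belt: β = asin((r2−r1)/C) = asin(8/73) = 6.2916°
wrap1 = π − 2β = 167.4167°
wrap2 = π + 2β = 192.5833°

wrap2=192.58_deg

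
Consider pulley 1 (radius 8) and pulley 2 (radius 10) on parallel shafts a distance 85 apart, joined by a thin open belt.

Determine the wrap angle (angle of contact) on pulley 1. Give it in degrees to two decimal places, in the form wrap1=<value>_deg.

wrap1=177.30_deg

open belt: β = asin((r2−r1)/C) = asin(2/85) = 1.3483°
wrap1 = π − 2β = 177.3035°
wrap2 = π + 2β = 182.6965°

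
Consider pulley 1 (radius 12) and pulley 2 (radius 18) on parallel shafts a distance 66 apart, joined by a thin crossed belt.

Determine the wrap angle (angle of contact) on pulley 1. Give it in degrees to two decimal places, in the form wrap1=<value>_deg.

crossed belt: β = asin((r1+r2)/C) = asin(30/66) = 27.0357°
wrap1 = wrap2 = π + 2β = 234.0714°

wrap1=234.07_deg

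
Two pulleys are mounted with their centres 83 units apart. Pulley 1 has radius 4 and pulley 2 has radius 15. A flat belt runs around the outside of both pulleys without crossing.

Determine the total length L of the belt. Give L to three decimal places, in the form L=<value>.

open belt: β = asin((r2−r1)/C) = asin(11/83) = 7.6158°
wrap1 = π − 2β = 164.7684°
wrap2 = π + 2β = 195.2316°
tangent length = C·cosβ = 82.2679
L = r1·wrap1 + r2·wrap2 + 2·C·cosβ = 4·2.8758 + 15·3.4074 + 2·82.2679 = 227.1502

L=227.150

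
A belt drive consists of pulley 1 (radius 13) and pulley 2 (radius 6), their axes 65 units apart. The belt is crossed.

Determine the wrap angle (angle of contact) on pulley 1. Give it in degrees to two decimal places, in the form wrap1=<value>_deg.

wrap1=213.99_deg

crossed belt: β = asin((r1+r2)/C) = asin(19/65) = 16.9962°
wrap1 = wrap2 = π + 2β = 213.9923°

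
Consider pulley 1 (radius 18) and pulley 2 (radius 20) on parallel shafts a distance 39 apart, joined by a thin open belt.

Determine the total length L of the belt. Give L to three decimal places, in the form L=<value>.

open belt: β = asin((r2−r1)/C) = asin(2/39) = 2.9395°
wrap1 = π − 2β = 174.1209°
wrap2 = π + 2β = 185.8791°
tangent length = C·cosβ = 38.9487
L = r1·wrap1 + r2·wrap2 + 2·C·cosβ = 18·3.0390 + 20·3.2442 + 2·38.9487 = 197.4831

L=197.483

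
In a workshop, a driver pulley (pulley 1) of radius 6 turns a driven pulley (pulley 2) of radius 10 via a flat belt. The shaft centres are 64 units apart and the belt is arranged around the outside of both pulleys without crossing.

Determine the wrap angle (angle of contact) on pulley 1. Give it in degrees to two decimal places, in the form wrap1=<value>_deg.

open belt: β = asin((r2−r1)/C) = asin(4/64) = 3.5833°
wrap1 = π − 2β = 172.8334°
wrap2 = π + 2β = 187.1666°

wrap1=172.83_deg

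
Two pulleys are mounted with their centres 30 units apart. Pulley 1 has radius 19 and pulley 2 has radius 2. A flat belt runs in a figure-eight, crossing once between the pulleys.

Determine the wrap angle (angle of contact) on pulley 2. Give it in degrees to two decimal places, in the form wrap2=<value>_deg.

wrap2=268.85_deg

crossed belt: β = asin((r1+r2)/C) = asin(21/30) = 44.4270°
wrap1 = wrap2 = π + 2β = 268.8540°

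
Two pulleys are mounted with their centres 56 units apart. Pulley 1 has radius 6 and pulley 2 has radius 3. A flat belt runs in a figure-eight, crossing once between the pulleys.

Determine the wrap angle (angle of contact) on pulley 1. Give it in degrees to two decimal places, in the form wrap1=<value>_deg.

crossed belt: β = asin((r1+r2)/C) = asin(9/56) = 9.2484°
wrap1 = wrap2 = π + 2β = 198.4967°

wrap1=198.50_deg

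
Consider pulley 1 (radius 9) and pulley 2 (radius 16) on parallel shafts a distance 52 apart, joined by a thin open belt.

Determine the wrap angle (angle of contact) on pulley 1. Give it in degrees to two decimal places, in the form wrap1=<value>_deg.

wrap1=164.53_deg

open belt: β = asin((r2−r1)/C) = asin(7/52) = 7.7364°
wrap1 = π − 2β = 164.5272°
wrap2 = π + 2β = 195.4728°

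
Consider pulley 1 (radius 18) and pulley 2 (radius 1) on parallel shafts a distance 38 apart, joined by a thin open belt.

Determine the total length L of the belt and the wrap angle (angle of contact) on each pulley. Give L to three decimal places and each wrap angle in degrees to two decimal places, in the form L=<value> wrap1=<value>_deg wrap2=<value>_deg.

L=143.431 wrap1=233.15_deg wrap2=126.85_deg

open belt: β = asin((r2−r1)/C) = asin(-17/38) = -26.5750°
wrap1 = π − 2β = 233.1499°
wrap2 = π + 2β = 126.8501°
tangent length = C·cosβ = 33.9853
L = r1·wrap1 + r2·wrap2 + 2·C·cosβ = 18·4.0692 + 1·2.2140 + 2·33.9853 = 143.4307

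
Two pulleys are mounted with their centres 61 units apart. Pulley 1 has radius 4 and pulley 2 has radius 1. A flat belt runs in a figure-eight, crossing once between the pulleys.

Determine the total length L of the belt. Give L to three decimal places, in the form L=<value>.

crossed belt: β = asin((r1+r2)/C) = asin(5/61) = 4.7017°
wrap1 = wrap2 = π + 2β = 189.4033°
tangent length = C·cosβ = 60.7947
L = (r1+r2)·wrap + 2·C·cosβ = 5·3.3057 + 2·60.7947 = 138.1180

L=138.118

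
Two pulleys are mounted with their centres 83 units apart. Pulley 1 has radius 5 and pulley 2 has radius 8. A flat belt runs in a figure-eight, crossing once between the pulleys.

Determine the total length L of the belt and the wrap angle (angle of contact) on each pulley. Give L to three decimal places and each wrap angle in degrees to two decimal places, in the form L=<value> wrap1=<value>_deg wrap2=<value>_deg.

L=208.881 wrap1=198.02_deg wrap2=198.02_deg

crossed belt: β = asin((r1+r2)/C) = asin(13/83) = 9.0111°
wrap1 = wrap2 = π + 2β = 198.0223°
tangent length = C·cosβ = 81.9756
L = (r1+r2)·wrap + 2·C·cosβ = 13·3.4561 + 2·81.9756 = 208.8810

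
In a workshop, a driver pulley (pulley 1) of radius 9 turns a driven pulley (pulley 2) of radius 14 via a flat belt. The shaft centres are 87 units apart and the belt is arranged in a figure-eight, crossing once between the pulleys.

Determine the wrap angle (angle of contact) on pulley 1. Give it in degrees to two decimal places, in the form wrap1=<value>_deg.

wrap1=210.66_deg

crossed belt: β = asin((r1+r2)/C) = asin(23/87) = 15.3294°
wrap1 = wrap2 = π + 2β = 210.6588°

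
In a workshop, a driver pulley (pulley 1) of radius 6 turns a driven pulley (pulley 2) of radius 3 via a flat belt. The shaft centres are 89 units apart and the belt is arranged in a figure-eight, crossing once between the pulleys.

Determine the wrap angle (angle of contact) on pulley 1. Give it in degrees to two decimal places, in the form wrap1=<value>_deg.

crossed belt: β = asin((r1+r2)/C) = asin(9/89) = 5.8039°
wrap1 = wrap2 = π + 2β = 191.6078°

wrap1=191.61_deg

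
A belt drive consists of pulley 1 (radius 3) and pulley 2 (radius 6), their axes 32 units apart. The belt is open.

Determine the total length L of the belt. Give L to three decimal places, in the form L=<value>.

L=92.556

open belt: β = asin((r2−r1)/C) = asin(3/32) = 5.3794°
wrap1 = π − 2β = 169.2412°
wrap2 = π + 2β = 190.7588°
tangent length = C·cosβ = 31.8591
L = r1·wrap1 + r2·wrap2 + 2·C·cosβ = 3·2.9538 + 6·3.3294 + 2·31.8591 = 92.5558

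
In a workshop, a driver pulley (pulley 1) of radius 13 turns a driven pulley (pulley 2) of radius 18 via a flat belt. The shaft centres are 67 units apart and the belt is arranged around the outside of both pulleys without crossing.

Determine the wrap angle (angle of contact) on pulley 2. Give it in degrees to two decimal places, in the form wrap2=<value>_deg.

wrap2=188.56_deg

open belt: β = asin((r2−r1)/C) = asin(5/67) = 4.2798°
wrap1 = π − 2β = 171.4404°
wrap2 = π + 2β = 188.5596°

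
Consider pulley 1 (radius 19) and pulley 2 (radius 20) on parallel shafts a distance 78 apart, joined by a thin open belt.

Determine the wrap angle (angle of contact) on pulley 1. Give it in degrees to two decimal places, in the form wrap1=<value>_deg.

wrap1=178.53_deg

open belt: β = asin((r2−r1)/C) = asin(1/78) = 0.7346°
wrap1 = π − 2β = 178.5308°
wrap2 = π + 2β = 181.4692°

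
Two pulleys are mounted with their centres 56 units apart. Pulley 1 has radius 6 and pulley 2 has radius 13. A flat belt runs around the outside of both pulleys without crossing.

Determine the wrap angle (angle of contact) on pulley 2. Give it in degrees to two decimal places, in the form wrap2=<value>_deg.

open belt: β = asin((r2−r1)/C) = asin(7/56) = 7.1808°
wrap1 = π − 2β = 165.6385°
wrap2 = π + 2β = 194.3615°

wrap2=194.36_deg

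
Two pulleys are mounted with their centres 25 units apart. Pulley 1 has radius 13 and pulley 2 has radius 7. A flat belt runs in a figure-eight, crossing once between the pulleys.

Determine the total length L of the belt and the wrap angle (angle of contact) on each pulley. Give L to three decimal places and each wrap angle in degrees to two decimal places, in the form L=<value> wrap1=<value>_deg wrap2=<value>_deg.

crossed belt: β = asin((r1+r2)/C) = asin(20/25) = 53.1301°
wrap1 = wrap2 = π + 2β = 286.2602°
tangent length = C·cosβ = 15.0000
L = (r1+r2)·wrap + 2·C·cosβ = 20·4.9962 + 2·15.0000 = 129.9237

L=129.924 wrap1=286.26_deg wrap2=286.26_deg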